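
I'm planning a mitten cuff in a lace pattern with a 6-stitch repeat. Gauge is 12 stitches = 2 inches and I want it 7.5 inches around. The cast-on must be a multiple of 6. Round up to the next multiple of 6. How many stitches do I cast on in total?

Cast on 48 stitches.

12 / 2 = 6 sts per inch.
7.5 × 6 = 45.00 sts.
Next multiple of 6: 48.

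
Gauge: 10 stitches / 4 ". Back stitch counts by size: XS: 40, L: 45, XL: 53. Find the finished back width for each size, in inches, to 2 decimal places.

10/4 = 2.5 sts per in.
XS: 40 / 2.5 = 16.000 → 16.00 in.
L: 45 / 2.5 = 18.000 → 18.00 in.
XL: 53 / 2.5 = 21.200 → 21.20 in.

XS 16.00 inches; L 18.00 inches; XL 21.20 inches.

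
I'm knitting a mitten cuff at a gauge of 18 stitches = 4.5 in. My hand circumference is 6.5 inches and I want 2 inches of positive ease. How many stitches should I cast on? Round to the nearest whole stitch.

CO 34 sts.

Finished = 6.5 + 2 = 8.5 in.
18 / 4.5 = 4 sts per inch.
8.50 × 4 = 34.00 sts.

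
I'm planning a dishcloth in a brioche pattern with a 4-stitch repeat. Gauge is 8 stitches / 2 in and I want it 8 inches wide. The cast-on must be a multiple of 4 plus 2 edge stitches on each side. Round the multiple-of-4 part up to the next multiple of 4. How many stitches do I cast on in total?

8 / 2 = 4 sts per inch.
8 × 4 = 32.00 sts.
Less 4 edge sts → 28.00 for the repeat.
Next multiple of 4: 28.
Add back 4 edge sts → 32.

32 stitches.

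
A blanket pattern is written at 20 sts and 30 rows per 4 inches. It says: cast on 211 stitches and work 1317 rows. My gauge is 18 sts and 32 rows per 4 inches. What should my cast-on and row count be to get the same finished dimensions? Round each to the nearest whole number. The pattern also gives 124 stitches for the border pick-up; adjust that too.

Stitches: 211 × 18/20 = 189.90 → 190.
Rows: 1317 × 32/30 = 1404.80 → 1405.
border pick-up: 124 × 18/20 = 111.60 → 112.

Cast on 190 stitches; work 1405 rows; border pick-up 112 stitches.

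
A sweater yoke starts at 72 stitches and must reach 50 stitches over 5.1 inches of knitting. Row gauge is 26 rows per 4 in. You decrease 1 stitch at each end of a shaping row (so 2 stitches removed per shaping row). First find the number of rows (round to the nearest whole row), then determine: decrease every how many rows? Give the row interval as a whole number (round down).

Decrease every 3rd row.

Rows = 5.1 × 6.5 = 33.1 → 33 rows.
Stitches to remove: 22 → 11 shaping rows (at 2 st each).
33 / 11 = 3.00 → every 3 rows.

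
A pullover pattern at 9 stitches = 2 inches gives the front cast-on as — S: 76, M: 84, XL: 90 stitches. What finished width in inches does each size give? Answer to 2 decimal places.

S 16.89 inches; M 18.67 inches; XL 20.00 inches.

9/2 = 4.5 sts per in.
S: 76 / 4.5 = 16.889 → 16.89 in.
M: 84 / 4.5 = 18.667 → 18.67 in.
XL: 90 / 4.5 = 20.000 → 20.00 in.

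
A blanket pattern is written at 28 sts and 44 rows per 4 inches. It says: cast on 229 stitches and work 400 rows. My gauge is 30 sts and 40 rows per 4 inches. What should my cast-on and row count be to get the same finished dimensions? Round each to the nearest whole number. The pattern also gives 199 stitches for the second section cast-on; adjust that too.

Cast on 245 stitches; work 364 rows; second section cast-on 213 stitches.

Stitches: 229 × 30/28 = 245.36 → 245.
Rows: 400 × 40/44 = 363.64 → 364.
second section cast-on: 199 × 30/28 = 213.21 → 213.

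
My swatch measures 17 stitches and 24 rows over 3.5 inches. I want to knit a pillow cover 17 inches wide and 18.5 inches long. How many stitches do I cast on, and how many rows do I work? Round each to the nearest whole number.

Stitch gauge = 17/3.5 = 4.857 sts/in; 17 × 4.857 = 82.57 → 83 sts.
Row gauge = 24/3.5 = 6.857 rows/in; 18.5 × 6.857 = 126.86 → 127 rows.

Cast on 83 stitches and work 127 rows.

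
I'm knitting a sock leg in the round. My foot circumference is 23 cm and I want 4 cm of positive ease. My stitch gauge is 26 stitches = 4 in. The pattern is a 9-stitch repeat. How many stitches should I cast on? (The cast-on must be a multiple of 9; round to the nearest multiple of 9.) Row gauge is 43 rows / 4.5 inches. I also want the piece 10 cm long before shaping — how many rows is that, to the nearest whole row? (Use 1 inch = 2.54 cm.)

Finished = 23 + 4 = 27 cm.
27 cm × 1/2.54 = 10.63 inches.
26/4 = 6.5 sts per in; 10.63 × 6.5 = 69.09 sts.
Nearest multiple of 9 → 72.
10 cm = 3.94 inches; × 9.556 = 37.62 → 38 rows.

Cast on 72 stitches; work 38 rows.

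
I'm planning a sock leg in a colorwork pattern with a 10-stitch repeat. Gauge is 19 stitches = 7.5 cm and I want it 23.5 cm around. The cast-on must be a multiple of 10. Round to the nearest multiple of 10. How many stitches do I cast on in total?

19 / 7.5 = 2.533 sts per cm.
23.5 × 2.533 = 59.53 sts.
Nearest multiple of 10: 60.

CO 60 sts.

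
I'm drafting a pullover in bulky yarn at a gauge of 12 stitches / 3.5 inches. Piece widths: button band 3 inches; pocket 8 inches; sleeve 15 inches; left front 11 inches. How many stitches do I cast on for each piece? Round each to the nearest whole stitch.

Rate = 12/3.5 = 3.429 sts per in.
button band: 3 × 3.429 = 10.29 → 10.
pocket: 8 × 3.429 = 27.43 → 27.
sleeve: 15 × 3.429 = 51.43 → 51.
left front: 11 × 3.429 = 37.71 → 38.

button band 10; pocket 27; sleeve 51; left front 38.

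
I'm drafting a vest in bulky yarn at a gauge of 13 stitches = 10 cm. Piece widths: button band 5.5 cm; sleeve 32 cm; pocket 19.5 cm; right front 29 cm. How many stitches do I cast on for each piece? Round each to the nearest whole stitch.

button band 7; sleeve 42; pocket 25; right front 38.

Rate = 13/10 = 1.3 sts per cm.
button band: 5.5 × 1.3 = 7.15 → 7.
sleeve: 32 × 1.3 = 41.60 → 42.
pocket: 19.5 × 1.3 = 25.35 → 25.
right front: 29 × 1.3 = 37.70 → 38.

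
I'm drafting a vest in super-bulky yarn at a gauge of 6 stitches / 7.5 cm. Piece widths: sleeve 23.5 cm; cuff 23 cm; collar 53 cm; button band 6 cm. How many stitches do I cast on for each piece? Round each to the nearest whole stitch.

Rate = 6/7.5 = 0.8 sts per cm.
sleeve: 23.5 × 0.8 = 18.80 → 19.
cuff: 23 × 0.8 = 18.40 → 18.
collar: 53 × 0.8 = 42.40 → 42.
button band: 6 × 0.8 = 4.80 → 5.

sleeve 19; cuff 18; collar 42; button band 5.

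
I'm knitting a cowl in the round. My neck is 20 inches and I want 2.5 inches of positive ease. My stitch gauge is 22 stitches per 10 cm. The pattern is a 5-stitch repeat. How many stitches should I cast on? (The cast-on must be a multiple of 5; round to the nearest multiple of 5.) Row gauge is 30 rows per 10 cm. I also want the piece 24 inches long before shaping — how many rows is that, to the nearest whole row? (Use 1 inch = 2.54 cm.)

Cast on 125 stitches; work 183 rows.

Finished = 20 + 2.5 = 22.5 inches.
22.5 inches × 2.54 = 57.15 cm.
22/10 = 2.2 sts per cm; 57.15 × 2.2 = 125.73 sts.
Nearest multiple of 5 → 125.
24 inches = 60.96 cm; × 3 = 182.88 → 183 rows.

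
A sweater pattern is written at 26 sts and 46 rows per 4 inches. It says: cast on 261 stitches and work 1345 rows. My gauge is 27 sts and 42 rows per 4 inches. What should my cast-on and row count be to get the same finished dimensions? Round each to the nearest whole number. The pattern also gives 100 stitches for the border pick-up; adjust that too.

Stitches: 261 × 27/26 = 271.04 → 271.
Rows: 1345 × 42/46 = 1228.04 → 1228.
border pick-up: 100 × 27/26 = 103.85 → 104.

Cast on 271 stitches; work 1228 rows; border pick-up 104 stitches.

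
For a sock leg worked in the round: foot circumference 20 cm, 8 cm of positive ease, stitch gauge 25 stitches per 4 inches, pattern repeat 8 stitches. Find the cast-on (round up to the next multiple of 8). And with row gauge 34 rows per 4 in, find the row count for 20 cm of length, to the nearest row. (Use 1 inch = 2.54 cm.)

Finished = 20 + 8 = 28 cm.
28 cm × 1/2.54 = 11.02 inches.
25/4 = 6.25 sts per in; 11.02 × 6.25 = 68.90 sts.
Next multiple of 8 → 72.
20 cm = 7.87 inches; × 8.5 = 66.93 → 67 rows.

Cast on 72 stitches; work 67 rows.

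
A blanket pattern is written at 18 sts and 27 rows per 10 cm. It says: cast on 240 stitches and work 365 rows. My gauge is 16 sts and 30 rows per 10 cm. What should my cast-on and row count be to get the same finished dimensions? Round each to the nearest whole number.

Stitches: 240 × 16/18 = 213.33 → 213.
Rows: 365 × 30/27 = 405.56 → 406.

Cast on 213 stitches; work 406 rows.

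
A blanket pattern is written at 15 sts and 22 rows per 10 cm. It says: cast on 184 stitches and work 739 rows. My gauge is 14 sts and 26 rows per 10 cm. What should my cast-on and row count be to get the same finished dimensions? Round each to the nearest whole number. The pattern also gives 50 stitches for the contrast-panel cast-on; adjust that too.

Cast on 172 stitches; work 873 rows; contrast-panel cast-on 47 stitches.

Stitches: 184 × 14/15 = 171.73 → 172.
Rows: 739 × 26/22 = 873.36 → 873.
contrast-panel cast-on: 50 × 14/15 = 46.67 → 47.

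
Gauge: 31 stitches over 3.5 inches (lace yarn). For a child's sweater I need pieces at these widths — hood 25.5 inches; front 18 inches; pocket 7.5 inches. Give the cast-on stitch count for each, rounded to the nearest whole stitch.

hood 226; front 159; pocket 66.

Rate = 31/3.5 = 8.857 sts per in.
hood: 25.5 × 8.857 = 225.86 → 226.
front: 18 × 8.857 = 159.43 → 159.
pocket: 7.5 × 8.857 = 66.43 → 66.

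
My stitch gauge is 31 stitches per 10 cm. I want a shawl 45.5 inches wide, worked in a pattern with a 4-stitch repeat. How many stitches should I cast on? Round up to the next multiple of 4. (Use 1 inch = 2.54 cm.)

Cast on 360 stitches.

45.5 in = 45.5 × 2.54 = 115.57 cm.
31 / 10 = 3.1 sts/cm.
115.57 × 3.1 = 358.27 sts.
→ 360.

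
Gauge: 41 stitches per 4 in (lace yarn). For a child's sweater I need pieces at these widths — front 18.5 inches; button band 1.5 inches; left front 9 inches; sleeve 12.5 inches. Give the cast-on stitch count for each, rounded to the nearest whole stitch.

front 190; button band 15; left front 92; sleeve 128.

Rate = 41/4 = 10.25 sts per in.
front: 18.5 × 10.25 = 189.62 → 190.
button band: 1.5 × 10.25 = 15.38 → 15.
left front: 9 × 10.25 = 92.25 → 92.
sleeve: 12.5 × 10.25 = 128.12 → 128.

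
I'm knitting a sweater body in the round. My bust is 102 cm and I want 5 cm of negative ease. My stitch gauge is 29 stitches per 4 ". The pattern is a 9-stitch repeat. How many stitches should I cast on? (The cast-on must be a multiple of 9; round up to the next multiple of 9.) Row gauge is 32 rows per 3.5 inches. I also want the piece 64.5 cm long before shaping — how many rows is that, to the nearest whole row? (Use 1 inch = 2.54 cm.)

Finished = 102 − 5 = 97 cm.
97 cm × 1/2.54 = 38.19 inches.
29/4 = 7.25 sts per in; 38.19 × 7.25 = 276.87 sts.
Next multiple of 9 → 279.
64.5 cm = 25.39 inches; × 9.143 = 232.17 → 232 rows.

Cast on 279 stitches; work 232 rows.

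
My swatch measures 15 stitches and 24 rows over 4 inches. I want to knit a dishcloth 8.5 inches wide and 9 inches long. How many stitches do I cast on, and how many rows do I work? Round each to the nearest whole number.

Stitch gauge = 15/4 = 3.75 sts/in; 8.5 × 3.75 = 31.88 → 32 sts.
Row gauge = 24/4 = 6 rows/in; 9 × 6 = 54.00 → 54 rows.

Cast on 32 stitches and work 54 rows.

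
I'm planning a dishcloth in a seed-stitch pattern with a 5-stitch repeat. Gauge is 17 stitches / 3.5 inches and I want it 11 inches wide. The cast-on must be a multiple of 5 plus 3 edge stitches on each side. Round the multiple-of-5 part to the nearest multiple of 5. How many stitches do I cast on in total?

17 / 3.5 = 4.857 sts per inch.
11 × 4.857 = 53.43 sts.
Less 6 edge sts → 47.43 for the repeat.
Nearest multiple of 5: 45.
Add back 6 edge sts → 51.

51 stitches.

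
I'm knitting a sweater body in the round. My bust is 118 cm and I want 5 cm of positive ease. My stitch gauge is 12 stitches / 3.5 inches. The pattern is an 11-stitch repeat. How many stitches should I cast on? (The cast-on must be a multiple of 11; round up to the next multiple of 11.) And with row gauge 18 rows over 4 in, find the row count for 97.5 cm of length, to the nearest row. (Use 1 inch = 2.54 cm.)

Cast on 176 stitches; work 173 rows.

Finished = 118 + 5 = 123 cm.
123 cm × 1/2.54 = 48.43 inches.
12/3.5 = 3.429 sts per in; 48.43 × 3.429 = 166.03 sts.
Next multiple of 11 → 176.
97.5 cm = 38.39 inches; × 4.5 = 172.74 → 173 rows.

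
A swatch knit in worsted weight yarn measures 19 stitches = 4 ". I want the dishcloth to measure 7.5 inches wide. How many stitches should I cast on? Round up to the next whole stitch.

36 stitches.

19 stitches / 4 in = 4.75 stitches per inch.
7.5 × 4.75 = 35.62 stitches.
Round up → 36.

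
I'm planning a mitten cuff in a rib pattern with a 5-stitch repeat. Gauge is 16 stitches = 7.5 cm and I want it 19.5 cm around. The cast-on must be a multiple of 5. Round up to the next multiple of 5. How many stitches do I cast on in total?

16 / 7.5 = 2.133 sts per cm.
19.5 × 2.133 = 41.60 sts.
Next multiple of 5: 45.

45 stitches.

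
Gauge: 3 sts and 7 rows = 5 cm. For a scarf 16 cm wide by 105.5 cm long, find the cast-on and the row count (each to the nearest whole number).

Stitch gauge = 3/5 = 0.6 sts/cm; 16 × 0.6 = 9.60 → 10 sts.
Row gauge = 7/5 = 1.4 rows/cm; 105.5 × 1.4 = 147.70 → 148 rows.

Cast on 10 stitches and work 148 rows.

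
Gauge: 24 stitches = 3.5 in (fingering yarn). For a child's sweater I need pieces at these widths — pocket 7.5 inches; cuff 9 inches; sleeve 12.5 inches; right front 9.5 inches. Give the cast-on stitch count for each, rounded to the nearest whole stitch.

Rate = 24/3.5 = 6.857 sts per in.
pocket: 7.5 × 6.857 = 51.43 → 51.
cuff: 9 × 6.857 = 61.71 → 62.
sleeve: 12.5 × 6.857 = 85.71 → 86.
right front: 9.5 × 6.857 = 65.14 → 65.

pocket 51; cuff 62; sleeve 86; right front 65.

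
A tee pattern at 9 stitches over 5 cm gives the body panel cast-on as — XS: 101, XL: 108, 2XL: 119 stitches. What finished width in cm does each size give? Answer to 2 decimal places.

XS 56.11 cm; XL 60.00 cm; 2XL 66.11 cm.

9/5 = 1.8 sts per cm.
XS: 101 / 1.8 = 56.111 → 56.11 cm.
XL: 108 / 1.8 = 60.000 → 60.00 cm.
2XL: 119 / 1.8 = 66.111 → 66.11 cm.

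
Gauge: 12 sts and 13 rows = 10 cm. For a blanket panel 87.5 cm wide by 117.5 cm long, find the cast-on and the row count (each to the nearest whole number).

Stitch gauge = 12/10 = 1.2 sts/cm; 87.5 × 1.2 = 105.00 → 105 sts.
Row gauge = 13/10 = 1.3 rows/cm; 117.5 × 1.3 = 152.75 → 153 rows.

Cast on 105 stitches and work 153 rows.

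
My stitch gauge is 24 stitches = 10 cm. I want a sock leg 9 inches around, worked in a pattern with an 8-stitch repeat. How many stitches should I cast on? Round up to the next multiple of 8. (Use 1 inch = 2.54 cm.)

56 stitches.

9 in = 9 × 2.54 = 22.86 cm.
24 / 10 = 2.4 sts/cm.
22.86 × 2.4 = 54.86 sts.
→ 56.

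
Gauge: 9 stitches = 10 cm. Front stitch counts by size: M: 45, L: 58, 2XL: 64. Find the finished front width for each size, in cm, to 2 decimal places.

M 50.00 cm; L 64.44 cm; 2XL 71.11 cm.

9/10 = 0.9 sts per cm.
M: 45 / 0.9 = 50.000 → 50.00 cm.
L: 58 / 0.9 = 64.444 → 64.44 cm.
2XL: 64 / 0.9 = 71.111 → 71.11 cm.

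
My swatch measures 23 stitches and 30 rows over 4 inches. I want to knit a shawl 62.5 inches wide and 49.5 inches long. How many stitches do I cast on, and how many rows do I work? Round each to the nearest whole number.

Cast on 359 stitches and work 371 rows.

Stitch gauge = 23/4 = 5.75 sts/in; 62.5 × 5.75 = 359.38 → 359 sts.
Row gauge = 30/4 = 7.5 rows/in; 49.5 × 7.5 = 371.25 → 371 rows.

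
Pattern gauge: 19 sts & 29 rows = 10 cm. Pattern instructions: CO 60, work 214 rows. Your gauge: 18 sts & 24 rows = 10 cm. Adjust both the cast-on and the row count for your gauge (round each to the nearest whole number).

Cast on 57 stitches; work 177 rows.

Stitches: 60 × 18/19 = 56.84 → 57.
Rows: 214 × 24/29 = 177.10 → 177.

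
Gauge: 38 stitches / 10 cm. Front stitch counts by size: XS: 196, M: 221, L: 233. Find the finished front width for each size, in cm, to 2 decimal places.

XS 51.58 cm; M 58.16 cm; L 61.32 cm.

38/10 = 3.8 sts per cm.
XS: 196 / 3.8 = 51.579 → 51.58 cm.
M: 221 / 3.8 = 58.158 → 58.16 cm.
L: 233 / 3.8 = 61.316 → 61.32 cm.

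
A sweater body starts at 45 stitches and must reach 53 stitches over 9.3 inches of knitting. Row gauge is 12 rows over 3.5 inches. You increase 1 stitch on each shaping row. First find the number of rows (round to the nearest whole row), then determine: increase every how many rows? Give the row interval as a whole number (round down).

Increase every 4th row.

Rows = 9.3 × 3.429 = 31.9 → 32 rows.
Stitches to add: 8 → 8 shaping rows (at 1 st each).
32 / 8 = 4.00 → every 4 rows.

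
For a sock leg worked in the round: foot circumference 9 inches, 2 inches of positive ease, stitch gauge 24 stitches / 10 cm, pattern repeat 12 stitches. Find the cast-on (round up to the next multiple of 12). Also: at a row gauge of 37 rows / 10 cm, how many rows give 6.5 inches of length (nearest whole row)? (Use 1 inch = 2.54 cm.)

Finished = 9 + 2 = 11 inches.
11 inches × 2.54 = 27.94 cm.
24/10 = 2.4 sts per cm; 27.94 × 2.4 = 67.06 sts.
Next multiple of 12 → 72.
6.5 inches = 16.51 cm; × 3.7 = 61.09 → 61 rows.

Cast on 72 stitches; work 61 rows.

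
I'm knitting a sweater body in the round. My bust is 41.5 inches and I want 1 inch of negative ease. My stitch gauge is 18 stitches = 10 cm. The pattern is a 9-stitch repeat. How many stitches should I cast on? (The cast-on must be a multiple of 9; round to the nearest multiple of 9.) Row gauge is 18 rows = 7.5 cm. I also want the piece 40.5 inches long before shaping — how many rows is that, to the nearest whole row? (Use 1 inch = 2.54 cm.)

Finished = 41.5 − 1 = 40.5 inches.
40.5 inches × 2.54 = 102.87 cm.
18/10 = 1.8 sts per cm; 102.87 × 1.8 = 185.17 sts.
Nearest multiple of 9 → 189.
40.5 inches = 102.87 cm; × 2.4 = 246.89 → 247 rows.

Cast on 189 stitches; work 247 rows.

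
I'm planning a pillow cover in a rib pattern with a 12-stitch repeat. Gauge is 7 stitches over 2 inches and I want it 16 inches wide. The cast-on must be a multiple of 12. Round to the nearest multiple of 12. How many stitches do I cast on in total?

Cast on 60 stitches.

7 / 2 = 3.5 sts per inch.
16 × 3.5 = 56.00 sts.
Nearest multiple of 12: 60.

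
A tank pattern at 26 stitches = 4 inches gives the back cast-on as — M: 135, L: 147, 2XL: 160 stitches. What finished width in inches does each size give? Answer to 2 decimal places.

26/4 = 6.5 sts per in.
M: 135 / 6.5 = 20.769 → 20.77 in.
L: 147 / 6.5 = 22.615 → 22.62 in.
2XL: 160 / 6.5 = 24.615 → 24.62 in.

M 20.77 inches; L 22.62 inches; 2XL 24.62 inches.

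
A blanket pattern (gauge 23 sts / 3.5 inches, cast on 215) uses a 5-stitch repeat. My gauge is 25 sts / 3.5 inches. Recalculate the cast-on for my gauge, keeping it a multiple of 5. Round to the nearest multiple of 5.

Cast on 235 stitches.

215 × 25 / 23 = 233.70.
Nearest multiple of 5: 235.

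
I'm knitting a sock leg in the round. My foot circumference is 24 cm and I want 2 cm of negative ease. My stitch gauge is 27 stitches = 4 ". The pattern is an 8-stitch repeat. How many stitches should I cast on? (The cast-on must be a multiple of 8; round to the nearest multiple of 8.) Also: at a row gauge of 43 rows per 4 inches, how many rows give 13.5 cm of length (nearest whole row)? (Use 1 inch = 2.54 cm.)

Finished = 24 − 2 = 22 cm.
22 cm × 1/2.54 = 8.66 inches.
27/4 = 6.75 sts per in; 8.66 × 6.75 = 58.46 sts.
Nearest multiple of 8 → 56.
13.5 cm = 5.31 inches; × 10.75 = 57.14 → 57 rows.

Cast on 56 stitches; work 57 rows.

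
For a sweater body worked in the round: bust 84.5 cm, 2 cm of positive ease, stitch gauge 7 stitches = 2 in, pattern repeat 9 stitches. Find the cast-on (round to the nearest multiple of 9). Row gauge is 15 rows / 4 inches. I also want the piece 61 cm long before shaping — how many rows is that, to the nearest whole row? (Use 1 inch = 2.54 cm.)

Finished = 84.5 + 2 = 86.5 cm.
86.5 cm × 1/2.54 = 34.06 inches.
7/2 = 3.5 sts per in; 34.06 × 3.5 = 119.19 sts.
Nearest multiple of 9 → 117.
61 cm = 24.02 inches; × 3.75 = 90.06 → 90 rows.

Cast on 117 stitches; work 90 rows.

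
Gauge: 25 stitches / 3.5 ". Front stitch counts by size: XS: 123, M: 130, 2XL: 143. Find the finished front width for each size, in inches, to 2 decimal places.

25/3.5 = 7.143 sts per in.
XS: 123 / 7.143 = 17.220 → 17.22 in.
M: 130 / 7.143 = 18.200 → 18.20 in.
2XL: 143 / 7.143 = 20.020 → 20.02 in.

XS 17.22 inches; M 18.20 inches; 2XL 20.02 inches.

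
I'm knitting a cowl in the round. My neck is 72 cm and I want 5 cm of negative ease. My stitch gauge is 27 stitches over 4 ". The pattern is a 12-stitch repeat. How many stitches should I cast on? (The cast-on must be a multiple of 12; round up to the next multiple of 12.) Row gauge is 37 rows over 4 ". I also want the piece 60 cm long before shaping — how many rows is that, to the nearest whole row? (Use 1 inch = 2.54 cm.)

Cast on 180 stitches; work 219 rows.

Finished = 72 − 5 = 67 cm.
67 cm × 1/2.54 = 26.38 inches.
27/4 = 6.75 sts per in; 26.38 × 6.75 = 178.05 sts.
Next multiple of 12 → 180.
60 cm = 23.62 inches; × 9.25 = 218.50 → 219 rows.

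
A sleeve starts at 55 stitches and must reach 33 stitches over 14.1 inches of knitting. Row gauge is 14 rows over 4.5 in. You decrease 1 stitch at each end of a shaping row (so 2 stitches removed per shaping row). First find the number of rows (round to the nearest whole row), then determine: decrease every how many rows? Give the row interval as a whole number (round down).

Decrease every 4th row.

Rows = 14.1 × 3.111 = 43.9 → 44 rows.
Stitches to remove: 22 → 11 shaping rows (at 2 st each).
44 / 11 = 4.00 → every 4 rows.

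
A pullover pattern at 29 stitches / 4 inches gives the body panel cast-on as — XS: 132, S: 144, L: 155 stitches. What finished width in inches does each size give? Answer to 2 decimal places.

XS 18.21 inches; S 19.86 inches; L 21.38 inches.

29/4 = 7.25 sts per in.
XS: 132 / 7.25 = 18.207 → 18.21 in.
S: 144 / 7.25 = 19.862 → 19.86 in.
L: 155 / 7.25 = 21.379 → 21.38 in.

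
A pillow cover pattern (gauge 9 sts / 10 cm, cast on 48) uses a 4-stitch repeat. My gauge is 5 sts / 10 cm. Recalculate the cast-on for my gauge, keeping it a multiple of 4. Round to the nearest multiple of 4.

48 × 5 / 9 = 26.67.
Nearest multiple of 4: 28.

28 stitches.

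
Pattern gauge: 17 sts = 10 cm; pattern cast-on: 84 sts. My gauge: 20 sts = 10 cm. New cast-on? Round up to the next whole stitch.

99 stitches.

Scale factor = 20 / 17 = 1.176.
84 × 20 / 17 = 98.82 sts.
→ 99 sts.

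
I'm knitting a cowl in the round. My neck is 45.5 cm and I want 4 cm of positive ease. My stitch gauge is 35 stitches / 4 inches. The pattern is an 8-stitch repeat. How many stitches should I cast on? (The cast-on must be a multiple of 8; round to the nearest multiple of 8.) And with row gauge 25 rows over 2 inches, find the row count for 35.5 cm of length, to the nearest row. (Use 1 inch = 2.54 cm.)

Cast on 168 stitches; work 175 rows.

Finished = 45.5 + 4 = 49.5 cm.
49.5 cm × 1/2.54 = 19.49 inches.
35/4 = 8.75 sts per in; 19.49 × 8.75 = 170.52 sts.
Nearest multiple of 8 → 168.
35.5 cm = 13.98 inches; × 12.5 = 174.70 → 175 rows.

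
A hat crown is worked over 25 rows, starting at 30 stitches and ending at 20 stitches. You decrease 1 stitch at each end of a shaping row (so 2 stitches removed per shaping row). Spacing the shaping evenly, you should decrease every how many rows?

Decrease every 5th row.

Stitches to remove: |20 − 30| = 10.
Shaping rows needed: 10 / 2 = 5.
25 rows / 5 = every 5 rows.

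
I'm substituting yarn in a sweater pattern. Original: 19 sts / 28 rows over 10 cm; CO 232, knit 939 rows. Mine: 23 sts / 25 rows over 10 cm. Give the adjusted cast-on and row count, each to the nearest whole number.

Stitches: 232 × 23/19 = 280.84 → 281.
Rows: 939 × 25/28 = 838.39 → 838.

Cast on 281 stitches; work 838 rows.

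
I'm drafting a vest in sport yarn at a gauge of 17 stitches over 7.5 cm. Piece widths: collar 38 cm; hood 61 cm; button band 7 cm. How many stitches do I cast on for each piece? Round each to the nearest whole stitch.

collar 86; hood 138; button band 16.

Rate = 17/7.5 = 2.267 sts per cm.
collar: 38 × 2.267 = 86.13 → 86.
hood: 61 × 2.267 = 138.27 → 138.
button band: 7 × 2.267 = 15.87 → 16.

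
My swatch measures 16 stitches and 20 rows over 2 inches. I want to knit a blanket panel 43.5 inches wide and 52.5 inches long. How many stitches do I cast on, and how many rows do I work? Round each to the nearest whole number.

Stitch gauge = 16/2 = 8 sts/in; 43.5 × 8 = 348.00 → 348 sts.
Row gauge = 20/2 = 10 rows/in; 52.5 × 10 = 525.00 → 525 rows.

Cast on 348 stitches and work 525 rows.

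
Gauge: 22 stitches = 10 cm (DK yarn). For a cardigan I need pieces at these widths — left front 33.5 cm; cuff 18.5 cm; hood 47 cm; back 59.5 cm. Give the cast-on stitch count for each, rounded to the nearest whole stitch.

left front 74; cuff 41; hood 103; back 131.

Rate = 22/10 = 2.2 sts per cm.
left front: 33.5 × 2.2 = 73.70 → 74.
cuff: 18.5 × 2.2 = 40.70 → 41.
hood: 47 × 2.2 = 103.40 → 103.
back: 59.5 × 2.2 = 130.90 → 131.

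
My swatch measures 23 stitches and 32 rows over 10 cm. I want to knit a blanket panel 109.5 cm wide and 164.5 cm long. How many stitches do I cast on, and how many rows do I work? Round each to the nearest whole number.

Stitch gauge = 23/10 = 2.3 sts/cm; 109.5 × 2.3 = 251.85 → 252 sts.
Row gauge = 32/10 = 3.2 rows/cm; 164.5 × 3.2 = 526.40 → 526 rows.

Cast on 252 stitches and work 526 rows.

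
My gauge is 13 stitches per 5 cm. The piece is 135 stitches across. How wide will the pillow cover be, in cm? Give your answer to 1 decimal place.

51.9 cm.

13 stitches / 5 cm = 2.6 stitches per cm.
135 / 2.6 = 51.92 cm.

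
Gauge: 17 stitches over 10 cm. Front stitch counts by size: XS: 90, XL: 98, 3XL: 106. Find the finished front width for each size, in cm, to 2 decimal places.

XS 52.94 cm; XL 57.65 cm; 3XL 62.35 cm.

17/10 = 1.7 sts per cm.
XS: 90 / 1.7 = 52.941 → 52.94 cm.
XL: 98 / 1.7 = 57.647 → 57.65 cm.
3XL: 106 / 1.7 = 62.353 → 62.35 cm.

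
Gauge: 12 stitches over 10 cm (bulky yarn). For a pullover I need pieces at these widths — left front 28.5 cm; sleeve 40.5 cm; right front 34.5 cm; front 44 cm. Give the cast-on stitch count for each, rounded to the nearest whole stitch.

left front 34; sleeve 49; right front 41; front 53.

Rate = 12/10 = 1.2 sts per cm.
left front: 28.5 × 1.2 = 34.20 → 34.
sleeve: 40.5 × 1.2 = 48.60 → 49.
right front: 34.5 × 1.2 = 41.40 → 41.
front: 44 × 1.2 = 52.80 → 53.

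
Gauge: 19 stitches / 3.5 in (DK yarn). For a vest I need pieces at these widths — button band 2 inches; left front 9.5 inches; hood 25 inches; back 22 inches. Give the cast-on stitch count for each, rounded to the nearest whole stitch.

button band 11; left front 52; hood 136; back 119.

Rate = 19/3.5 = 5.429 sts per in.
button band: 2 × 5.429 = 10.86 → 11.
left front: 9.5 × 5.429 = 51.57 → 52.
hood: 25 × 5.429 = 135.71 → 136.
back: 22 × 5.429 = 119.43 → 119.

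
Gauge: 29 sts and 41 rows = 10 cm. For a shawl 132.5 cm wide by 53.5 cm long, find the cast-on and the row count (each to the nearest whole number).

Stitch gauge = 29/10 = 2.9 sts/cm; 132.5 × 2.9 = 384.25 → 384 sts.
Row gauge = 41/10 = 4.1 rows/cm; 53.5 × 4.1 = 219.35 → 219 rows.

Cast on 384 stitches and work 219 rows.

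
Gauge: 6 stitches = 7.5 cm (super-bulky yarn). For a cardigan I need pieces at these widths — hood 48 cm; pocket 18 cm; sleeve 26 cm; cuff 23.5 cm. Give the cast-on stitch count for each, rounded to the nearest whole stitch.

hood 38; pocket 14; sleeve 21; cuff 19.

Rate = 6/7.5 = 0.8 sts per cm.
hood: 48 × 0.8 = 38.40 → 38.
pocket: 18 × 0.8 = 14.40 → 14.
sleeve: 26 × 0.8 = 20.80 → 21.
cuff: 23.5 × 0.8 = 18.80 → 19.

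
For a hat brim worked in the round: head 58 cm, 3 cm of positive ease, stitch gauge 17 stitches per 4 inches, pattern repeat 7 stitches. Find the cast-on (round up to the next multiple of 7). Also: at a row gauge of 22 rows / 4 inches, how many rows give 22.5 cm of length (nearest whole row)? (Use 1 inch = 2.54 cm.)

Finished = 58 + 3 = 61 cm.
61 cm × 1/2.54 = 24.02 inches.
17/4 = 4.25 sts per in; 24.02 × 4.25 = 102.07 sts.
Next multiple of 7 → 105.
22.5 cm = 8.86 inches; × 5.5 = 48.72 → 49 rows.

Cast on 105 stitches; work 49 rows.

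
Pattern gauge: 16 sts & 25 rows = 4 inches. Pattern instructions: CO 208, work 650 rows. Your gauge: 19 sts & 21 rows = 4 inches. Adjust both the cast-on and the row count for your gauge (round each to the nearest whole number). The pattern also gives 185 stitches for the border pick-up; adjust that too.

Cast on 247 stitches; work 546 rows; border pick-up 220 stitches.

Stitches: 208 × 19/16 = 247.00 → 247.
Rows: 650 × 21/25 = 546.00 → 546.
border pick-up: 185 × 19/16 = 219.69 → 220.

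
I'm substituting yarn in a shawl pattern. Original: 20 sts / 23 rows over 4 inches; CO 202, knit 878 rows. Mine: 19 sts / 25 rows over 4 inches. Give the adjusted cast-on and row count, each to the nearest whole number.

Cast on 192 stitches; work 954 rows.

Stitches: 202 × 19/20 = 191.90 → 192.
Rows: 878 × 25/23 = 954.35 → 954.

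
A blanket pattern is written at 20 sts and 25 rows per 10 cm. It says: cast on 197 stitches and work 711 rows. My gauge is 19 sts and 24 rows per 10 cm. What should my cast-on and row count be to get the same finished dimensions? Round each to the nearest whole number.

Cast on 187 stitches; work 683 rows.

Stitches: 197 × 19/20 = 187.15 → 187.
Rows: 711 × 24/25 = 682.56 → 683.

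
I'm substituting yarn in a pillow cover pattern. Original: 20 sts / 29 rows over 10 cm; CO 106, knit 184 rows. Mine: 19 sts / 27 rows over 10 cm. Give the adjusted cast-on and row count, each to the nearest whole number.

Stitches: 106 × 19/20 = 100.70 → 101.
Rows: 184 × 27/29 = 171.31 → 171.

Cast on 101 stitches; work 171 rows.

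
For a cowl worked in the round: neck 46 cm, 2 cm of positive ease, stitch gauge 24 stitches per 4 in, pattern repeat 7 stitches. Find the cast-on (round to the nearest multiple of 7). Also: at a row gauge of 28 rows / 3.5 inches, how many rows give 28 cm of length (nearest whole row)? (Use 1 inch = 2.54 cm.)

Cast on 112 stitches; work 88 rows.

Finished = 46 + 2 = 48 cm.
48 cm × 1/2.54 = 18.90 inches.
24/4 = 6 sts per in; 18.90 × 6 = 113.39 sts.
Nearest multiple of 7 → 112.
28 cm = 11.02 inches; × 8 = 88.19 → 88 rows.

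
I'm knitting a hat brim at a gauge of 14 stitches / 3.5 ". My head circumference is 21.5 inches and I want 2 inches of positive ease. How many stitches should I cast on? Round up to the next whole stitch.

Cast on 94 stitches.

Finished = 21.5 + 2 = 23.5 in.
14 / 3.5 = 4 sts per inch.
23.50 × 4 = 94.00 sts.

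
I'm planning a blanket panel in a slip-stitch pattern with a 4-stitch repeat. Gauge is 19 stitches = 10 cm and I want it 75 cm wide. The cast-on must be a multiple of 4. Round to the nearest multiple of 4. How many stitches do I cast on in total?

19 / 10 = 1.9 sts per cm.
75 × 1.9 = 142.50 sts.
Nearest multiple of 4: 144.

CO 144 sts.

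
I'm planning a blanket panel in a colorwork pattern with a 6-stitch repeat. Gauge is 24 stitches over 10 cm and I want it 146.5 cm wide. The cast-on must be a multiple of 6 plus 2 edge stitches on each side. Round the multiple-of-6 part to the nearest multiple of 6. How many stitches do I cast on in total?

Cast on 352 stitches.

24 / 10 = 2.4 sts per cm.
146.5 × 2.4 = 351.60 sts.
Less 4 edge sts → 347.60 for the repeat.
Nearest multiple of 6: 348.
Add back 4 edge sts → 352.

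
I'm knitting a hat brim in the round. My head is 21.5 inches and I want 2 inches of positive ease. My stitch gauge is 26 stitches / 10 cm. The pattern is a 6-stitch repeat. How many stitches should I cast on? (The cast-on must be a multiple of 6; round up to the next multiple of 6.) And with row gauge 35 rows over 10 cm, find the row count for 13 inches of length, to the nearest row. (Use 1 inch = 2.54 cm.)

Finished = 21.5 + 2 = 23.5 inches.
23.5 inches × 2.54 = 59.69 cm.
26/10 = 2.6 sts per cm; 59.69 × 2.6 = 155.19 sts.
Next multiple of 6 → 156.
13 inches = 33.02 cm; × 3.5 = 115.57 → 116 rows.

Cast on 156 stitches; work 116 rows.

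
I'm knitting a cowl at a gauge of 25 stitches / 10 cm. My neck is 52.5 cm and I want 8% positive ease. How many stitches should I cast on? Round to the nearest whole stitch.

Finished = 52.5 × 1.08 = 56.70 cm.
25 / 10 = 2.5 sts per cm.
56.70 × 2.5 = 141.75 sts.
→ 142 sts.

142 stitches.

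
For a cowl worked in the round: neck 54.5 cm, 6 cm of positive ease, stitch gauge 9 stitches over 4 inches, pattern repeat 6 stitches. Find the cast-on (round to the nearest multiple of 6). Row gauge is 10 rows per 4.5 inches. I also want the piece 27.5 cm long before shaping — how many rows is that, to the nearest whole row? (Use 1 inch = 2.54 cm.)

Finished = 54.5 + 6 = 60.5 cm.
60.5 cm × 1/2.54 = 23.82 inches.
9/4 = 2.25 sts per in; 23.82 × 2.25 = 53.59 sts.
Nearest multiple of 6 → 54.
27.5 cm = 10.83 inches; × 2.222 = 24.06 → 24 rows.

Cast on 54 stitches; work 24 rows.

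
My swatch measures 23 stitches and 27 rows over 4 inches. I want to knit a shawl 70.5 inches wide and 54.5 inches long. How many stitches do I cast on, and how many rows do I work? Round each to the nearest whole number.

Stitch gauge = 23/4 = 5.75 sts/in; 70.5 × 5.75 = 405.38 → 405 sts.
Row gauge = 27/4 = 6.75 rows/in; 54.5 × 6.75 = 367.88 → 368 rows.

Cast on 405 stitches and work 368 rows.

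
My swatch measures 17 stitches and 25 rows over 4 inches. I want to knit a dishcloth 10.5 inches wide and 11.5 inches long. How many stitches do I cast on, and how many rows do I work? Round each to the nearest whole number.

Stitch gauge = 17/4 = 4.25 sts/in; 10.5 × 4.25 = 44.62 → 45 sts.
Row gauge = 25/4 = 6.25 rows/in; 11.5 × 6.25 = 71.88 → 72 rows.

Cast on 45 stitches and work 72 rows.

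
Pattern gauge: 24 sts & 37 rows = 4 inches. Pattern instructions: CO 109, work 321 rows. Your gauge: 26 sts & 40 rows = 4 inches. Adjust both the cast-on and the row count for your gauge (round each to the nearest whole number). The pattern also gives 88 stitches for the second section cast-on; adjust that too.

Stitches: 109 × 26/24 = 118.08 → 118.
Rows: 321 × 40/37 = 347.03 → 347.
second section cast-on: 88 × 26/24 = 95.33 → 95.

Cast on 118 stitches; work 347 rows; second section cast-on 95 stitches.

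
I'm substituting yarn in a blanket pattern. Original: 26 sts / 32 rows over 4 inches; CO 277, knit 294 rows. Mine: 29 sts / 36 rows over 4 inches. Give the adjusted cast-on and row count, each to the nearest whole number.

Cast on 309 stitches; work 331 rows.

Stitches: 277 × 29/26 = 308.96 → 309.
Rows: 294 × 36/32 = 330.75 → 331.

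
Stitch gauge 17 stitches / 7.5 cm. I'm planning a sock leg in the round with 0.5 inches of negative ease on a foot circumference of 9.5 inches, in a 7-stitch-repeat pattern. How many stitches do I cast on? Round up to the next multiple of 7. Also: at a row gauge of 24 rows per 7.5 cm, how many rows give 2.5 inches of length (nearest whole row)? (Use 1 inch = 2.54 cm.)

Finished = 9.5 − 0.5 = 9 inches.
9 inches × 2.54 = 22.86 cm.
17/7.5 = 2.267 sts per cm; 22.86 × 2.267 = 51.82 sts.
Next multiple of 7 → 56.
2.5 inches = 6.35 cm; × 3.2 = 20.32 → 20 rows.

Cast on 56 stitches; work 20 rows.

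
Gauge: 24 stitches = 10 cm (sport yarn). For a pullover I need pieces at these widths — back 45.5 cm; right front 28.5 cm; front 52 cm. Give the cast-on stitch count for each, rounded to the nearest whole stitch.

Rate = 24/10 = 2.4 sts per cm.
back: 45.5 × 2.4 = 109.20 → 109.
right front: 28.5 × 2.4 = 68.40 → 68.
front: 52 × 2.4 = 124.80 → 125.

back 109; right front 68; front 125.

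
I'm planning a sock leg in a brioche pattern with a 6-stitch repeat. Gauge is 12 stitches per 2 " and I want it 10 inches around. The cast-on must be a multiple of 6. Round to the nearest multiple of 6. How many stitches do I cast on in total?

Cast on 60 stitches.

12 / 2 = 6 sts per inch.
10 × 6 = 60.00 sts.
Nearest multiple of 6: 60.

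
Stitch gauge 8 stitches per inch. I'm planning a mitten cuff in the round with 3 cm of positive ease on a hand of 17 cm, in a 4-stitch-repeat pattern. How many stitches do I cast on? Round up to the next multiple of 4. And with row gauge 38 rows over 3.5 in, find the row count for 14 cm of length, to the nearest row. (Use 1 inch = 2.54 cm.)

Cast on 64 stitches; work 60 rows.

Finished = 17 + 3 = 20 cm.
20 cm × 1/2.54 = 7.87 inches.
8/1 = 8 sts per in; 7.87 × 8 = 62.99 sts.
Next multiple of 4 → 64.
14 cm = 5.51 inches; × 10.857 = 59.84 → 60 rows.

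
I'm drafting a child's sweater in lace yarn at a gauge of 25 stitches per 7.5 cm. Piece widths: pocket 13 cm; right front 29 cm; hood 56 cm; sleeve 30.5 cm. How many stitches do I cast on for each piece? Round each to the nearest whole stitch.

Rate = 25/7.5 = 3.333 sts per cm.
pocket: 13 × 3.333 = 43.33 → 43.
right front: 29 × 3.333 = 96.67 → 97.
hood: 56 × 3.333 = 186.67 → 187.
sleeve: 30.5 × 3.333 = 101.67 → 102.

pocket 43; right front 97; hood 187; sleeve 102.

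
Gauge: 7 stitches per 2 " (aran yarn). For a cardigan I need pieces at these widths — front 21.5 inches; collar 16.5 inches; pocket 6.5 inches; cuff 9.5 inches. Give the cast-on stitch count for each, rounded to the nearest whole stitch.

front 75; collar 58; pocket 23; cuff 33.

Rate = 7/2 = 3.5 sts per in.
front: 21.5 × 3.5 = 75.25 → 75.
collar: 16.5 × 3.5 = 57.75 → 58.
pocket: 6.5 × 3.5 = 22.75 → 23.
cuff: 9.5 × 3.5 = 33.25 → 33.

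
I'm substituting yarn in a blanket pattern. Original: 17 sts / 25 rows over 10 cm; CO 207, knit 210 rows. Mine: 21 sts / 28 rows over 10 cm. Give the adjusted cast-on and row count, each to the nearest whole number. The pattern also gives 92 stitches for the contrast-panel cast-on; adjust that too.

Cast on 256 stitches; work 235 rows; contrast-panel cast-on 114 stitches.

Stitches: 207 × 21/17 = 255.71 → 256.
Rows: 210 × 28/25 = 235.20 → 235.
contrast-panel cast-on: 92 × 21/17 = 113.65 → 114.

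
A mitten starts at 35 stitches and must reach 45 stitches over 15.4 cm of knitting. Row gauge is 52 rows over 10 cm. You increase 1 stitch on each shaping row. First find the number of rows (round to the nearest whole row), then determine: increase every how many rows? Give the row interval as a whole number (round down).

Rows = 15.4 × 5.2 = 80.1 → 80 rows.
Stitches to add: 10 → 10 shaping rows (at 1 st each).
80 / 10 = 8.00 → every 8 rows.

Increase every 8th row.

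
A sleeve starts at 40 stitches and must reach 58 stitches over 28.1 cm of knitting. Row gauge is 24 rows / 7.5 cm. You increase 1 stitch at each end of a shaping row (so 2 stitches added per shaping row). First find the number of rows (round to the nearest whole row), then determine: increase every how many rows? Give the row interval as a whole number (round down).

Increase every 10th row.

Rows = 28.1 × 3.2 = 89.9 → 90 rows.
Stitches to add: 18 → 9 shaping rows (at 2 st each).
90 / 9 = 10.00 → every 10 rows.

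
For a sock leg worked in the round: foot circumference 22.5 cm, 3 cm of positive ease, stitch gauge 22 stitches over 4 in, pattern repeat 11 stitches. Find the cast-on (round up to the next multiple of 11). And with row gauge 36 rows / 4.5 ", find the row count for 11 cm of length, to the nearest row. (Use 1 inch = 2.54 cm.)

Cast on 66 stitches; work 35 rows.

Finished = 22.5 + 3 = 25.5 cm.
25.5 cm × 1/2.54 = 10.04 inches.
22/4 = 5.5 sts per in; 10.04 × 5.5 = 55.22 sts.
Next multiple of 11 → 66.
11 cm = 4.33 inches; × 8 = 34.65 → 35 rows.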